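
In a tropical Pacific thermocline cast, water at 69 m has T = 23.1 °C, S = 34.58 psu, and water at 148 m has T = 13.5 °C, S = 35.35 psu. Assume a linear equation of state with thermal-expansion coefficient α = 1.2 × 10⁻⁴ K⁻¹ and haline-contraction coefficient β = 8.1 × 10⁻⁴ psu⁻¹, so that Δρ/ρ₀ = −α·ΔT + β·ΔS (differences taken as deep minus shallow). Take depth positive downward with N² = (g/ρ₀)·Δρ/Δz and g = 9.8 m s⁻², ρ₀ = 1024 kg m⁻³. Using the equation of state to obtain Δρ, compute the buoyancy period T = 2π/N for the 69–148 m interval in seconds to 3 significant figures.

423 s

ΔT = -9.6 K, ΔS = +0.77 psu (deep − shallow).
Δρ/ρ₀ = −αΔT + βΔS = 1.152 × 10⁻³ + 6.237 × 10⁻⁴ = 1.7757 × 10⁻³, so Δρ ≈ 1.818 kg m⁻³.
N² = (g/ρ₀)·Δρ/Δz = g·(Δρ/ρ₀)/Δz = 9.8 × 1.7757 × 10⁻³ / 79 = 2.2028 × 10⁻⁴ s⁻².
N = √(2.2028 × 10⁻⁴) = 0.014842 rad s⁻¹ → T = 2π/N = 423.34 s ≈ 423 s.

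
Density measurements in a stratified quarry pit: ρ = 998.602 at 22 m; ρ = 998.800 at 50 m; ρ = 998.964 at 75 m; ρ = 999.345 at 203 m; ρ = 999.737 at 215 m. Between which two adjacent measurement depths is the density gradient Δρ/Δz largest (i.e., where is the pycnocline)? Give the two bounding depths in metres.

203–215 m

Compute the density gradient over each adjacent pair:
  22–50 m: Δρ/Δz = 0.198/28 = 7.1 × 10⁻³ kg m⁻⁴
  50–75 m: Δρ/Δz = 0.164/25 = 6.6 × 10⁻³ kg m⁻⁴
  75–203 m: Δρ/Δz = 0.381/128 = 3.0 × 10⁻³ kg m⁻⁴
  203–215 m: Δρ/Δz = 0.392/12 = 0.033 kg m⁻⁴
The largest gradient is in the 203–215 m interval — the pycnocline.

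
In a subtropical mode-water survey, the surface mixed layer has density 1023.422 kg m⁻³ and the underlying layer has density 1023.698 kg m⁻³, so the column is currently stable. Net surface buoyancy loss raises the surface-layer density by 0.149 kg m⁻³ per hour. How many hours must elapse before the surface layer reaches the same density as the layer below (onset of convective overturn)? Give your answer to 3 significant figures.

Density deficit of the surface layer: 1023.698 − 1023.422 = 0.276 kg m⁻³.
Required change = 0.276 / 0.149 = 1.85 hours.

1.85 hours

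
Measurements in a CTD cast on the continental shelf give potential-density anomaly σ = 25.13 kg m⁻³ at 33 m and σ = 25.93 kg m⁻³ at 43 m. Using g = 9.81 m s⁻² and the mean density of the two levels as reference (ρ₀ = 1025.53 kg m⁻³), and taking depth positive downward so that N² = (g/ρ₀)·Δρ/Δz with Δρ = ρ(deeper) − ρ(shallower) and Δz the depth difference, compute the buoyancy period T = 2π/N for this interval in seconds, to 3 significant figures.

227 s

Δρ = 1025.93 − 1025.13 = 0.80 kg m⁻³ over Δz = 43 − 33 = 10 m.
N² = (9.81/1025.53) × (0.80/10) = 7.6526 × 10⁻⁴ s⁻².
N = √(7.6526 × 10⁻⁴) = 0.027663 rad s⁻¹, so T = 2π/N = 227.13 s ≈ 227 s.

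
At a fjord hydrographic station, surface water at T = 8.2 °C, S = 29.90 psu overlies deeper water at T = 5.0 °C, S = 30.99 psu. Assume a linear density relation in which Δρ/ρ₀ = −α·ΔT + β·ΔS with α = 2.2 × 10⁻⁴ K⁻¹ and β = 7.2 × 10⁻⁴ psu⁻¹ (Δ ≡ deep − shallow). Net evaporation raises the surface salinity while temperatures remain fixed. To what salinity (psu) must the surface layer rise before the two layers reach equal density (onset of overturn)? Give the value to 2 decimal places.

31.97 psu

Neutral buoyancy requires −α(T_deep − T_surf) + β(S_deep − S_surf′) = 0.
S_surf′ = S_deep − (α/β)·ΔT = 30.99 − (2.2 × 10⁻⁴/7.2 × 10⁻⁴)·(-3.2) = 31.9678 psu.
Increase required: 31.9678 − 29.90 = 2.0678 psu.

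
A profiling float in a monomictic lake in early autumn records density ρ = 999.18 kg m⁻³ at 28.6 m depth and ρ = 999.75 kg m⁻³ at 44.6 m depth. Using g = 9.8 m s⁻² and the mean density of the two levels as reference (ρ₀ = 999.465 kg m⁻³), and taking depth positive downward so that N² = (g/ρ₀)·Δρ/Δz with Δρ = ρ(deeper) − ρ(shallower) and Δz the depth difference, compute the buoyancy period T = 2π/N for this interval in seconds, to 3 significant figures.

336 s

Δρ = 999.75 − 999.18 = 0.57 kg m⁻³ over Δz = 44.6 − 28.6 = 16 m.
N² = (9.8/999.465) × (0.57/16) = 3.4931 × 10⁻⁴ s⁻².
N = √(3.4931 × 10⁻⁴) = 0.018690 rad s⁻¹, so T = 2π/N = 336.18 s ≈ 336 s.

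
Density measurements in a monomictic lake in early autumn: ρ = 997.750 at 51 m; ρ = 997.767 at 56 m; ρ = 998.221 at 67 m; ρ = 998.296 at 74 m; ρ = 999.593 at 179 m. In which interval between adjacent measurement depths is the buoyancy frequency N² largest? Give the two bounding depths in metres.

56–67 m

Compute the density gradient over each adjacent pair:
  51–56 m: Δρ/Δz = 0.017/5 = 3.4 × 10⁻³ kg m⁻⁴
  56–67 m: Δρ/Δz = 0.454/11 = 0.041 kg m⁻⁴
  67–74 m: Δρ/Δz = 0.075/7 = 0.011 kg m⁻⁴
  74–179 m: Δρ/Δz = 1.297/105 = 0.012 kg m⁻⁴
The largest gradient is in the 56–67 m interval — the pycnocline.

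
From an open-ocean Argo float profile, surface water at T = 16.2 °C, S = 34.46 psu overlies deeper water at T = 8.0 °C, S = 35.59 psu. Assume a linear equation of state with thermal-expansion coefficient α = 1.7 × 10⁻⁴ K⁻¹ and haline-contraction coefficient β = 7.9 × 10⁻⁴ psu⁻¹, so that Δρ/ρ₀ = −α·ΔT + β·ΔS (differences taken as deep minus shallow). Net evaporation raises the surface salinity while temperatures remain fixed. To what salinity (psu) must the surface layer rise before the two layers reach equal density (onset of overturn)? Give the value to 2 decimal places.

37.35 psu

Neutral buoyancy requires −α(T_deep − T_surf) + β(S_deep − S_surf′) = 0.
S_surf′ = S_deep − (α/β)·ΔT = 35.59 − (1.7 × 10⁻⁴/7.9 × 10⁻⁴)·(-8.2) = 37.3546 psu.
Increase required: 37.3546 − 34.46 = 2.8946 psu.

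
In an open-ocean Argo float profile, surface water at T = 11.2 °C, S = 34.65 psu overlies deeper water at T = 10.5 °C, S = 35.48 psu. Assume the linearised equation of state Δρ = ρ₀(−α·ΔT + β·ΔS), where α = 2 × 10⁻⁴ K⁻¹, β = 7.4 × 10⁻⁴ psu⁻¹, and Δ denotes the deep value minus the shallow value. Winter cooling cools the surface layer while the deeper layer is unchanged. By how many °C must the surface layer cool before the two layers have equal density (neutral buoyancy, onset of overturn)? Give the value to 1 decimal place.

Neutral buoyancy requires Δρ = 0, i.e. −α(T_deep − T_surf′) + β(S_deep − S_surf) = 0.
T_surf′ = T_deep − (β/α)·ΔS = 10.5 − (7.4 × 10⁻⁴/2 × 10⁻⁴)·(+0.83) = 7.429 °C.
Cooling required: 11.2 − (7.429) = 3.771 °C.

3.8 °C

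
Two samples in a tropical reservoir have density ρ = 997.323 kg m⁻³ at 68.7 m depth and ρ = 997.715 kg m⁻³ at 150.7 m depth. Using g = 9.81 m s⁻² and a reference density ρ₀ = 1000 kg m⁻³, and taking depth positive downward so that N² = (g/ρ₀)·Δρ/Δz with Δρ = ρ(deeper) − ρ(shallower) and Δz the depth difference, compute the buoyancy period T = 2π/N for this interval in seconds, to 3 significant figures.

918 s

Δρ = 997.715 − 997.323 = 0.392 kg m⁻³ over Δz = 150.7 − 68.7 = 82 m.
N² = (9.81/1000) × (0.392/82) = 4.6897 × 10⁻⁵ s⁻².
N = √(4.6897 × 10⁻⁵) = 6.8481 × 10⁻³ rad s⁻¹, so T = 2π/N = 917.51 s ≈ 918 s.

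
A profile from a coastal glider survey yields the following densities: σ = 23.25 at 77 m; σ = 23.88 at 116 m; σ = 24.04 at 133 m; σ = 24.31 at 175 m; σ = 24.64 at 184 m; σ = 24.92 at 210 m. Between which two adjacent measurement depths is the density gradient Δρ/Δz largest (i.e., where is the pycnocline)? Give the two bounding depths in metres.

175–184 m

Compute the density gradient over each adjacent pair:
  77–116 m: Δρ/Δz = 0.63/39 = 0.016 kg m⁻⁴
  116–133 m: Δρ/Δz = 0.16/17 = 9.4 × 10⁻³ kg m⁻⁴
  133–175 m: Δρ/Δz = 0.27/42 = 6.4 × 10⁻³ kg m⁻⁴
  175–184 m: Δρ/Δz = 0.33/9 = 0.037 kg m⁻⁴
  184–210 m: Δρ/Δz = 0.28/26 = 0.011 kg m⁻⁴
The largest gradient is in the 175–184 m interval — the pycnocline.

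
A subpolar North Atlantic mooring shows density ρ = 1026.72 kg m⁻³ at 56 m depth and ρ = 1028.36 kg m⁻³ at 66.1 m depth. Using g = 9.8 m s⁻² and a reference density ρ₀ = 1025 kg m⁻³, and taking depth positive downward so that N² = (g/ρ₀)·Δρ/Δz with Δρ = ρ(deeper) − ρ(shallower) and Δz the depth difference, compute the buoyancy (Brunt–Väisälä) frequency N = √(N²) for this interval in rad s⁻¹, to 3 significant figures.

Δρ = 1028.36 − 1026.72 = 1.64 kg m⁻³ over Δz = 66.1 − 56 = 10.1 m.
N² = (9.8/1025) × (1.64/10.1) = 1.5525 × 10⁻³ s⁻².
N = √(1.5525 × 10⁻³) = 0.039402 rad s⁻¹ ≈ 0.0394 rad s⁻¹.

0.0394 rad s⁻¹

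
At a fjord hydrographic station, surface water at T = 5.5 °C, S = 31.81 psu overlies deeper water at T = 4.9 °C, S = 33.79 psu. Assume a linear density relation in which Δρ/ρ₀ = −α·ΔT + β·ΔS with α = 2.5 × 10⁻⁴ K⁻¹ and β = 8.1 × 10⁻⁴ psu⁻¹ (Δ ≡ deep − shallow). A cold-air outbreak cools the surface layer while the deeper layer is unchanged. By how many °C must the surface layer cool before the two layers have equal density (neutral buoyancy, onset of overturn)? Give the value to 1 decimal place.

7.0 °C

Neutral buoyancy requires Δρ = 0, i.e. −α(T_deep − T_surf′) + β(S_deep − S_surf) = 0.
T_surf′ = T_deep − (β/α)·ΔS = 4.9 − (8.1 × 10⁻⁴/2.5 × 10⁻⁴)·(+1.98) = -1.515 °C.
Cooling required: 5.5 − (-1.515) = 7.015 °C.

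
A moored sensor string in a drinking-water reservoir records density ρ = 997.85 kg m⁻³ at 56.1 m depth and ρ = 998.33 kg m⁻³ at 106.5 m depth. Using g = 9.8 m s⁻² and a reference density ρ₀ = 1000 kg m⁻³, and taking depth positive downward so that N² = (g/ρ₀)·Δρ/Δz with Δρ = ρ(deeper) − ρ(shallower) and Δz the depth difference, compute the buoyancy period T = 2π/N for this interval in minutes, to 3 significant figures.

Δρ = 998.33 − 997.85 = 0.48 kg m⁻³ over Δz = 106.5 − 56.1 = 50.4 m.
N² = (9.8/1000) × (0.48/50.4) = 9.3333 × 10⁻⁵ s⁻².
N = √(9.3333 × 10⁻⁵) = 9.6609 × 10⁻³ rad s⁻¹, so T = 2π/N = 650.37 s = 10.839 min ≈ 10.8 min.

10.8 min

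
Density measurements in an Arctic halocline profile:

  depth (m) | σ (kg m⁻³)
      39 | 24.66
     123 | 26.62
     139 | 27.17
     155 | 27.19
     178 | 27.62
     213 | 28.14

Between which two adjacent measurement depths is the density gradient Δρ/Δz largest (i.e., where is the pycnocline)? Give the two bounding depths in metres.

Compute the density gradient over each adjacent pair:
  39–123 m: Δρ/Δz = 1.96/84 = 0.023 kg m⁻⁴
  123–139 m: Δρ/Δz = 0.55/16 = 0.034 kg m⁻⁴
  139–155 m: Δρ/Δz = 0.02/16 = 1.3 × 10⁻³ kg m⁻⁴
  155–178 m: Δρ/Δz = 0.43/23 = 0.019 kg m⁻⁴
  178–213 m: Δρ/Δz = 0.52/35 = 0.015 kg m⁻⁴
The largest gradient is in the 123–139 m interval — the pycnocline.

123–139 m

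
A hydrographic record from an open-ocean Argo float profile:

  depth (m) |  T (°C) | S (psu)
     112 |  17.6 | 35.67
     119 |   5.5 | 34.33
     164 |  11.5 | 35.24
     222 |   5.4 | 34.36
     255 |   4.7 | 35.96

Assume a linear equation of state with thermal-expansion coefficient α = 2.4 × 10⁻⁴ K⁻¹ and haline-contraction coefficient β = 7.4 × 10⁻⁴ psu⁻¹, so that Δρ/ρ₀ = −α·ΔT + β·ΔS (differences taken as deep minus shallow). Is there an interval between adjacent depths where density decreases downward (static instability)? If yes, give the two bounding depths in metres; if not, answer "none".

119–164 m

Evaluate Δρ/ρ₀ = −αΔT + βΔS across each adjacent pair:
  112–119 m: −αΔT+βΔS = −(2.4 × 10⁻⁴)(-12.1)+(7.4 × 10⁻⁴)(-1.34) = 1.9 × 10⁻³ → stable
  119–164 m: −αΔT+βΔS = −(2.4 × 10⁻⁴)(+6.0)+(7.4 × 10⁻⁴)(+0.91) = -7.7 × 10⁻⁴ → UNSTABLE
  164–222 m: −αΔT+βΔS = −(2.4 × 10⁻⁴)(-6.1)+(7.4 × 10⁻⁴)(-0.88) = 8.1 × 10⁻⁴ → stable
  222–255 m: −αΔT+βΔS = −(2.4 × 10⁻⁴)(-0.7)+(7.4 × 10⁻⁴)(+1.60) = 1.4 × 10⁻³ → stable
The 119–164 m interval has Δρ < 0: lighter water underlies denser water.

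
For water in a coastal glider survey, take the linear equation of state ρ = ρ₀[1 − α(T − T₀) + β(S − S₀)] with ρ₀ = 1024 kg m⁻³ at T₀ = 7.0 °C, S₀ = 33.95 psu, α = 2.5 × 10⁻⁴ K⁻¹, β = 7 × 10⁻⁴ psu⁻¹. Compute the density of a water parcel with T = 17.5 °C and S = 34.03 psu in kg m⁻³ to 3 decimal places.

1021.369 kg m⁻³

T − T₀ = +10.5 K, S − S₀ = +0.08 psu.
Bracket = 1 − α·(+10.5) + β·(+0.08) = 1 + (-2.569 × 10⁻³) = 0.9974310.
ρ = 1024 × 0.9974310 = 1021.369 kg m⁻³.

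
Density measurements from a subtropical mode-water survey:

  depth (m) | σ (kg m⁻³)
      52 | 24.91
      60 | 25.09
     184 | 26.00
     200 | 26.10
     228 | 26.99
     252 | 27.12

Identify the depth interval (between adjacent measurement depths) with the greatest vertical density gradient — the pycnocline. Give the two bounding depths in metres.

Compute the density gradient over each adjacent pair:
  52–60 m: Δρ/Δz = 0.18/8 = 0.022 kg m⁻⁴
  60–184 m: Δρ/Δz = 0.91/124 = 7.3 × 10⁻³ kg m⁻⁴
  184–200 m: Δρ/Δz = 0.10/16 = 6.3 × 10⁻³ kg m⁻⁴
  200–228 m: Δρ/Δz = 0.89/28 = 0.032 kg m⁻⁴
  228–252 m: Δρ/Δz = 0.13/24 = 5.4 × 10⁻³ kg m⁻⁴
The largest gradient is in the 200–228 m interval — the pycnocline.

200–228 m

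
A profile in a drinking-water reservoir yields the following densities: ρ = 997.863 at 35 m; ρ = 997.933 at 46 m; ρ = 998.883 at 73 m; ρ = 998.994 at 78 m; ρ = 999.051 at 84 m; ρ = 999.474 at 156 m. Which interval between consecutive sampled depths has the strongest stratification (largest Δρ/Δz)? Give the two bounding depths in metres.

46–73 m

Compute the density gradient over each adjacent pair:
  35–46 m: Δρ/Δz = 0.070/11 = 6.4 × 10⁻³ kg m⁻⁴
  46–73 m: Δρ/Δz = 0.950/27 = 0.035 kg m⁻⁴
  73–78 m: Δρ/Δz = 0.111/5 = 0.022 kg m⁻⁴
  78–84 m: Δρ/Δz = 0.057/6 = 9.5 × 10⁻³ kg m⁻⁴
  84–156 m: Δρ/Δz = 0.423/72 = 5.9 × 10⁻³ kg m⁻⁴
The largest gradient is in the 46–73 m interval — the pycnocline.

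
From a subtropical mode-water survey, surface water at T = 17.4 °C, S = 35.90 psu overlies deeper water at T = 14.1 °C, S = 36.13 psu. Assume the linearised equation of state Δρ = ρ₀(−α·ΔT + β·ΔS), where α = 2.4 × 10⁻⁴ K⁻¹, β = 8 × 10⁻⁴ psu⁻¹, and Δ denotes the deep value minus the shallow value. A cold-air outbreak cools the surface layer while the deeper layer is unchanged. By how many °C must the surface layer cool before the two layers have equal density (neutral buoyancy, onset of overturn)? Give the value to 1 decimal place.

Neutral buoyancy requires Δρ = 0, i.e. −α(T_deep − T_surf′) + β(S_deep − S_surf) = 0.
T_surf′ = T_deep − (β/α)·ΔS = 14.1 − (8 × 10⁻⁴/2.4 × 10⁻⁴)·(+0.23) = 13.333 °C.
Cooling required: 17.4 − (13.333) = 4.067 °C.

4.1 °C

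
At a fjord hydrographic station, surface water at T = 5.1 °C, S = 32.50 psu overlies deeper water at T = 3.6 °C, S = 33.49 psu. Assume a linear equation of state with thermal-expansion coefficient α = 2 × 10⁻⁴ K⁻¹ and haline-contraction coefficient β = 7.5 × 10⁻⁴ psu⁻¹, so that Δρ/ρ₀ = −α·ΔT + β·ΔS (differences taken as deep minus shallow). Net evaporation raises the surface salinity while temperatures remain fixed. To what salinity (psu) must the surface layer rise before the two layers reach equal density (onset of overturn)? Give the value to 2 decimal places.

Neutral buoyancy requires −α(T_deep − T_surf) + β(S_deep − S_surf′) = 0.
S_surf′ = S_deep − (α/β)·ΔT = 33.49 − (2 × 10⁻⁴/7.5 × 10⁻⁴)·(-1.5) = 33.8900 psu.
Increase required: 33.8900 − 32.50 = 1.3900 psu.

33.89 psu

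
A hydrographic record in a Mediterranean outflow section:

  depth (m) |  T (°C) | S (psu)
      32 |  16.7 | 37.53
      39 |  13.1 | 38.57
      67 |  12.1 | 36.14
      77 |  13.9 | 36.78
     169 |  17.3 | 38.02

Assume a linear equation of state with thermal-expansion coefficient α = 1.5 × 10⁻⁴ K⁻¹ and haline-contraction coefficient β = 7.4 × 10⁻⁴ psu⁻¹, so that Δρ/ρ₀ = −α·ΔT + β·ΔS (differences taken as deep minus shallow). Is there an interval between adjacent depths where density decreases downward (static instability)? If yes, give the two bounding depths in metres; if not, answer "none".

39–67 m

Evaluate Δρ/ρ₀ = −αΔT + βΔS across each adjacent pair:
  32–39 m: −αΔT+βΔS = −(1.5 × 10⁻⁴)(-3.6)+(7.4 × 10⁻⁴)(+1.04) = 1.3 × 10⁻³ → stable
  39–67 m: −αΔT+βΔS = −(1.5 × 10⁻⁴)(-1.0)+(7.4 × 10⁻⁴)(-2.43) = -1.6 × 10⁻³ → UNSTABLE
  67–77 m: −αΔT+βΔS = −(1.5 × 10⁻⁴)(+1.8)+(7.4 × 10⁻⁴)(+0.64) = 2.0 × 10⁻⁴ → stable
  77–169 m: −αΔT+βΔS = −(1.5 × 10⁻⁴)(+3.4)+(7.4 × 10⁻⁴)(+1.24) = 4.1 × 10⁻⁴ → stable
The 39–67 m interval has Δρ < 0: lighter water underlies denser water.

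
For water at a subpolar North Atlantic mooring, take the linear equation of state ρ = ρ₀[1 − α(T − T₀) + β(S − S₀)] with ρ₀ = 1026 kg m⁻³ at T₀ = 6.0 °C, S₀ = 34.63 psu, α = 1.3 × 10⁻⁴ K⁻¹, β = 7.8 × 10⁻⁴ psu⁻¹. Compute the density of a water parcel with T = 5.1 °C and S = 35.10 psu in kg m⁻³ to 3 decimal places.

T − T₀ = -0.9 K, S − S₀ = +0.47 psu.
Bracket = 1 − α·(-0.9) + β·(+0.47) = 1 + (4.836 × 10⁻⁴) = 1.0004836.
ρ = 1026 × 1.0004836 = 1026.496 kg m⁻³.

1026.496 kg m⁻³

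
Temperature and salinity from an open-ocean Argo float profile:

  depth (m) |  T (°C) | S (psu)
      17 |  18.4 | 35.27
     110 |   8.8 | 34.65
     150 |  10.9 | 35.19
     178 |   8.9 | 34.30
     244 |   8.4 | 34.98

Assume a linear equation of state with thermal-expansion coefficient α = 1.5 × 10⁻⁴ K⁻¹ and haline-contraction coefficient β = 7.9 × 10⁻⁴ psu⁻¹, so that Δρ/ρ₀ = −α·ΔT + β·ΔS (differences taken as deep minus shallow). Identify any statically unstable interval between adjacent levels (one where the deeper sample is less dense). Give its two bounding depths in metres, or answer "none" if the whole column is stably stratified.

Evaluate Δρ/ρ₀ = −αΔT + βΔS across each adjacent pair:
  17–110 m: −αΔT+βΔS = −(1.5 × 10⁻⁴)(-9.6)+(7.9 × 10⁻⁴)(-0.62) = 9.5 × 10⁻⁴ → stable
  110–150 m: −αΔT+βΔS = −(1.5 × 10⁻⁴)(+2.1)+(7.9 × 10⁻⁴)(+0.54) = 1.1 × 10⁻⁴ → stable
  150–178 m: −αΔT+βΔS = −(1.5 × 10⁻⁴)(-2.0)+(7.9 × 10⁻⁴)(-0.89) = -4.0 × 10⁻⁴ → UNSTABLE
  178–244 m: −αΔT+βΔS = −(1.5 × 10⁻⁴)(-0.5)+(7.9 × 10⁻⁴)(+0.68) = 6.1 × 10⁻⁴ → stable
The 150–178 m interval has Δρ < 0: lighter water underlies denser water.

150–178 m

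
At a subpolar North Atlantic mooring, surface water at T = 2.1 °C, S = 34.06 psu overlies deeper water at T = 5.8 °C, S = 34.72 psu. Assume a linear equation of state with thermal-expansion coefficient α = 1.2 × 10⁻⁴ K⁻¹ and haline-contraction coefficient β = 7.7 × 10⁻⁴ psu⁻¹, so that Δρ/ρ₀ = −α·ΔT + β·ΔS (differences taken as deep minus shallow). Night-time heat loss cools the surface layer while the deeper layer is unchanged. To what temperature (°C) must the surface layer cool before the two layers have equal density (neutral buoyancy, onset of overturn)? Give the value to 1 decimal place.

Neutral buoyancy requires Δρ = 0, i.e. −α(T_deep − T_surf′) + β(S_deep − S_surf) = 0.
T_surf′ = T_deep − (β/α)·ΔS = 5.8 − (7.7 × 10⁻⁴/1.2 × 10⁻⁴)·(+0.66) = 1.565 °C.
Cooling required: 2.1 − (1.565) = 0.535 °C.

1.6 °C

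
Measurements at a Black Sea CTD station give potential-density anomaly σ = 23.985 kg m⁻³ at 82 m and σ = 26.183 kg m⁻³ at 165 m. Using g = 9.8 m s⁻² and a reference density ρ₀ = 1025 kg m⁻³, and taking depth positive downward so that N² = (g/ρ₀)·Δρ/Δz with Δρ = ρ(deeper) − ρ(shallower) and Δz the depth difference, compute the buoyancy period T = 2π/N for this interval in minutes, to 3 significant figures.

Δρ = 1026.183 − 1023.985 = 2.198 kg m⁻³ over Δz = 165 − 82 = 83 m.
N² = (9.8/1025) × (2.198/83) = 2.5319 × 10⁻⁴ s⁻².
N = √(2.5319 × 10⁻⁴) = 0.015912 rad s⁻¹, so T = 2π/N = 394.87 s = 6.5812 min ≈ 6.58 min.

6.58 min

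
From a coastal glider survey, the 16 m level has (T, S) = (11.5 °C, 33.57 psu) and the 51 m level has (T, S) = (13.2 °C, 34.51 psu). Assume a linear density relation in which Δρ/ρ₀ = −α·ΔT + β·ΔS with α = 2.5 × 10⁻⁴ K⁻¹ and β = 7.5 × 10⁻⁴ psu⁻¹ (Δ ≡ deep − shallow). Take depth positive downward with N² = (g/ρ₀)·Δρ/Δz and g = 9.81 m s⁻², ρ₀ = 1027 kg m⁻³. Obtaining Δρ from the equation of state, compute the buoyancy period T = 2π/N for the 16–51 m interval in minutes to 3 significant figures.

ΔT = +1.7 K, ΔS = +0.94 psu (deep − shallow).
Δρ/ρ₀ = −αΔT + βΔS = -4.25 × 10⁻⁴ + 7.05 × 10⁻⁴ = 2.80 × 10⁻⁴, so Δρ ≈ 0.2876 kg m⁻³.
N² = (g/ρ₀)·Δρ/Δz = g·(Δρ/ρ₀)/Δz = 9.81 × 2.80 × 10⁻⁴ / 35 = 7.8480 × 10⁻⁵ s⁻².
N = √(7.8480 × 10⁻⁵) = 8.8589 × 10⁻³ rad s⁻¹ → T = 2π/N = 709.25 s = 11.821 min ≈ 11.8 min.

11.8 min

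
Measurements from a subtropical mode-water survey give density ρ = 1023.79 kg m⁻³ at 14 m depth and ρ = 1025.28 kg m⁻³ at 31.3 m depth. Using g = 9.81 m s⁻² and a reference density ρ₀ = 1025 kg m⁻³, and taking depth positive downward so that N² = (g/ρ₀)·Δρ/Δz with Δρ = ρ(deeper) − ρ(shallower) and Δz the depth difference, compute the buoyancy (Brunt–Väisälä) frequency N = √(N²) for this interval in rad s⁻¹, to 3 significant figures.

Δρ = 1025.28 − 1023.79 = 1.49 kg m⁻³ over Δz = 31.3 − 14 = 17.3 m.
N² = (9.81/1025) × (1.49/17.3) = 8.2430 × 10⁻⁴ s⁻².
N = √(8.2430 × 10⁻⁴) = 0.028711 rad s⁻¹ ≈ 0.0287 rad s⁻¹.
Since Δρ > 0 the layer is stably stratified.

0.0287 rad s⁻¹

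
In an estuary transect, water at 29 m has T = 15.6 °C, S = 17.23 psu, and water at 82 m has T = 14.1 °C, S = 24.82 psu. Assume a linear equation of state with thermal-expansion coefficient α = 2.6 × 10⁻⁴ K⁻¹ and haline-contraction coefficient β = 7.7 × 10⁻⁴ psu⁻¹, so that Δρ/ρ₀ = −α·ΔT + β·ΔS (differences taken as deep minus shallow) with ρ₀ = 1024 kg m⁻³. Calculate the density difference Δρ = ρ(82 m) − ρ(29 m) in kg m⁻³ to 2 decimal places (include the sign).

ΔT = -1.5 K, ΔS = +7.59 psu (deep − shallow).
Δρ/ρ₀ = −(2.6 × 10⁻⁴)(-1.5) + (7.7 × 10⁻⁴)(+7.59) = 6.2343 × 10⁻³.
Δρ = 1024 × (6.2343 × 10⁻³) = +6.38 kg m⁻³.
Positive Δρ: denser below, stable.

+6.38 kg m⁻³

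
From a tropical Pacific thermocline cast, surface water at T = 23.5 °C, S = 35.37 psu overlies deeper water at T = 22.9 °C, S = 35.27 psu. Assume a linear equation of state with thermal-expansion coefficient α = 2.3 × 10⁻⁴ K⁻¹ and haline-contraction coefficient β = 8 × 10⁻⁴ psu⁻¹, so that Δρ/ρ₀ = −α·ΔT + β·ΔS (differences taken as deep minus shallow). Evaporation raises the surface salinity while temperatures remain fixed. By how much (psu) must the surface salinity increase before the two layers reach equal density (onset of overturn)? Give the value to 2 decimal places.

0.07 psu

Neutral buoyancy requires −α(T_deep − T_surf) + β(S_deep − S_surf′) = 0.
S_surf′ = S_deep − (α/β)·ΔT = 35.27 − (2.3 × 10⁻⁴/8 × 10⁻⁴)·(-0.6) = 35.4425 psu.
Increase required: 35.4425 − 35.37 = 0.0725 psu.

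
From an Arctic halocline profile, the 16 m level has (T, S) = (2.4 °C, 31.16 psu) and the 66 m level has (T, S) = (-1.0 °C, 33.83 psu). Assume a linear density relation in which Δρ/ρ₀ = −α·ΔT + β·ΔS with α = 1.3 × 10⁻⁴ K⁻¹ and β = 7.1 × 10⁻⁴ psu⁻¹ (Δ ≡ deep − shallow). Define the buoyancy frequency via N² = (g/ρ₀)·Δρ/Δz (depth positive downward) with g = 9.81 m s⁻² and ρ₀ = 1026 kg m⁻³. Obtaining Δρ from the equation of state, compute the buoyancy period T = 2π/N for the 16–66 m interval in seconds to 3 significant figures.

293 s

ΔT = -3.4 K, ΔS = +2.67 psu (deep − shallow).
Δρ/ρ₀ = −αΔT + βΔS = 4.42 × 10⁻⁴ + 1.8957 × 10⁻³ = 2.3377 × 10⁻³, so Δρ ≈ 2.398 kg m⁻³.
N² = (g/ρ₀)·Δρ/Δz = g·(Δρ/ρ₀)/Δz = 9.81 × 2.3377 × 10⁻³ / 50 = 4.5866 × 10⁻⁴ s⁻².
N = √(4.5866 × 10⁻⁴) = 0.021416 rad s⁻¹ → T = 2π/N = 293.39 s ≈ 293 s.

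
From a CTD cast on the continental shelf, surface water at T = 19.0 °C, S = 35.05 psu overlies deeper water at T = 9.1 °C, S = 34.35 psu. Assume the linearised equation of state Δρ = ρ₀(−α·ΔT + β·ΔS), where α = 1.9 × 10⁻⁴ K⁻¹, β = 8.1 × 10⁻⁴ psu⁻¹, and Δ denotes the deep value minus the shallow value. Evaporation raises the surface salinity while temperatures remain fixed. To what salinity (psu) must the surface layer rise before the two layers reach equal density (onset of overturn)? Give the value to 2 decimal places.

Neutral buoyancy requires −α(T_deep − T_surf) + β(S_deep − S_surf′) = 0.
S_surf′ = S_deep − (α/β)·ΔT = 34.35 − (1.9 × 10⁻⁴/8.1 × 10⁻⁴)·(-9.9) = 36.6722 psu.
Increase required: 36.6722 − 35.05 = 1.6222 psu.

36.67 psu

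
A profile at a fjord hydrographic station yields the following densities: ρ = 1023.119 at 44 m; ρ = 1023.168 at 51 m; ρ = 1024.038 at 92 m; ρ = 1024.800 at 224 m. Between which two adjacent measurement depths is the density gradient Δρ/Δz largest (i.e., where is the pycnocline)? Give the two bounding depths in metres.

Compute the density gradient over each adjacent pair:
  44–51 m: Δρ/Δz = 0.049/7 = 7.0 × 10⁻³ kg m⁻⁴
  51–92 m: Δρ/Δz = 0.870/41 = 0.021 kg m⁻⁴
  92–224 m: Δρ/Δz = 0.762/132 = 5.8 × 10⁻³ kg m⁻⁴
The largest gradient is in the 51–92 m interval — the pycnocline.

51–92 m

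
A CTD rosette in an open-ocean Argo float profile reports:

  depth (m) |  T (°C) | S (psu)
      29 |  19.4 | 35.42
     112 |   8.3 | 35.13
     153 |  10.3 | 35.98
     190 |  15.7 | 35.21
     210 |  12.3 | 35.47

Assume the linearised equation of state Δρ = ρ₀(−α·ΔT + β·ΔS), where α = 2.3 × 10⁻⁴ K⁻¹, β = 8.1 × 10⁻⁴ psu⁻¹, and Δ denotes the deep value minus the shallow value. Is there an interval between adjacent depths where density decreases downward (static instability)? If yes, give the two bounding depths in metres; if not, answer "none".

Evaluate Δρ/ρ₀ = −αΔT + βΔS across each adjacent pair:
  29–112 m: −αΔT+βΔS = −(2.3 × 10⁻⁴)(-11.1)+(8.1 × 10⁻⁴)(-0.29) = 2.3 × 10⁻³ → stable
  112–153 m: −αΔT+βΔS = −(2.3 × 10⁻⁴)(+2.0)+(8.1 × 10⁻⁴)(+0.85) = 2.3 × 10⁻⁴ → stable
  153–190 m: −αΔT+βΔS = −(2.3 × 10⁻⁴)(+5.4)+(8.1 × 10⁻⁴)(-0.77) = -1.9 × 10⁻³ → UNSTABLE
  190–210 m: −αΔT+βΔS = −(2.3 × 10⁻⁴)(-3.4)+(8.1 × 10⁻⁴)(+0.26) = 9.9 × 10⁻⁴ → stable
The 153–190 m interval has Δρ < 0: lighter water underlies denser water.

153–190 m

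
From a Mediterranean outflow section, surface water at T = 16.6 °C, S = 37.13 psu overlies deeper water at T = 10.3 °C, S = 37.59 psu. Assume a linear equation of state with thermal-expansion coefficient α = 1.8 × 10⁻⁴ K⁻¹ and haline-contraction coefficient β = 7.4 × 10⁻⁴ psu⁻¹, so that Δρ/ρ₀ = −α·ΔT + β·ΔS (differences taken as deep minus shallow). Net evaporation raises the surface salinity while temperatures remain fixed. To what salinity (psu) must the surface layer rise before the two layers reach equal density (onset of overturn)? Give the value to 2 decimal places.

Neutral buoyancy requires −α(T_deep − T_surf) + β(S_deep − S_surf′) = 0.
S_surf′ = S_deep − (α/β)·ΔT = 37.59 − (1.8 × 10⁻⁴/7.4 × 10⁻⁴)·(-6.3) = 39.1224 psu.
Increase required: 39.1224 − 37.13 = 1.9924 psu.

39.12 psu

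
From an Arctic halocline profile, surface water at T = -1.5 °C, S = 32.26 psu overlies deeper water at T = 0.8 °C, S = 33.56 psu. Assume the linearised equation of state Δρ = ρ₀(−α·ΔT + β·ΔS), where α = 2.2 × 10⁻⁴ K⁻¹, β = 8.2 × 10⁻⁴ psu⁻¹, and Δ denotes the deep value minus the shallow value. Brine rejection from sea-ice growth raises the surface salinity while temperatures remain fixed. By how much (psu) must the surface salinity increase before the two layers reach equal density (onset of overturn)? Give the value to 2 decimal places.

Neutral buoyancy requires −α(T_deep − T_surf) + β(S_deep − S_surf′) = 0.
S_surf′ = S_deep − (α/β)·ΔT = 33.56 − (2.2 × 10⁻⁴/8.2 × 10⁻⁴)·(+2.3) = 32.9429 psu.
Increase required: 32.9429 − 32.26 = 0.6829 psu.

0.68 psu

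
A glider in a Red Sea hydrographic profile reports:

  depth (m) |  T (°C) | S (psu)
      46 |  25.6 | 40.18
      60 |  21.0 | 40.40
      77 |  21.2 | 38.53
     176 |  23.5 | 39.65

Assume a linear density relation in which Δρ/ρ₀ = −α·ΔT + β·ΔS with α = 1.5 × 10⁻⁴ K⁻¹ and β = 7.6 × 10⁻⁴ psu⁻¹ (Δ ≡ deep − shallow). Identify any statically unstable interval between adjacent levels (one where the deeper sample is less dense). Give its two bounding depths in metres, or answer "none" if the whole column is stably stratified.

Evaluate Δρ/ρ₀ = −αΔT + βΔS across each adjacent pair:
  46–60 m: −αΔT+βΔS = −(1.5 × 10⁻⁴)(-4.6)+(7.6 × 10⁻⁴)(+0.22) = 8.6 × 10⁻⁴ → stable
  60–77 m: −αΔT+βΔS = −(1.5 × 10⁻⁴)(+0.2)+(7.6 × 10⁻⁴)(-1.87) = -1.5 × 10⁻³ → UNSTABLE
  77–176 m: −αΔT+βΔS = −(1.5 × 10⁻⁴)(+2.3)+(7.6 × 10⁻⁴)(+1.12) = 5.1 × 10⁻⁴ → stable
The 60–77 m interval has Δρ < 0: lighter water underlies denser water.

60–77 m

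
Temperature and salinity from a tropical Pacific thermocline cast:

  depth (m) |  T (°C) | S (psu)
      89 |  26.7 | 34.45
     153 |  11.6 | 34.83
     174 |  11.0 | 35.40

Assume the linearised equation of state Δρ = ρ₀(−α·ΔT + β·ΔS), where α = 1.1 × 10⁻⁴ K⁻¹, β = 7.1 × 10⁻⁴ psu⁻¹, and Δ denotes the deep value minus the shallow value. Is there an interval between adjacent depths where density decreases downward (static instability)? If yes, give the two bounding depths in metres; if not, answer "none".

none

Evaluate Δρ/ρ₀ = −αΔT + βΔS across each adjacent pair:
  89–153 m: −αΔT+βΔS = −(1.1 × 10⁻⁴)(-15.1)+(7.1 × 10⁻⁴)(+0.38) = 1.9 × 10⁻³ → stable
  153–174 m: −αΔT+βΔS = −(1.1 × 10⁻⁴)(-0.6)+(7.1 × 10⁻⁴)(+0.57) = 4.7 × 10⁻⁴ → stable
Every interval has Δρ > 0: the column is stably stratified throughout.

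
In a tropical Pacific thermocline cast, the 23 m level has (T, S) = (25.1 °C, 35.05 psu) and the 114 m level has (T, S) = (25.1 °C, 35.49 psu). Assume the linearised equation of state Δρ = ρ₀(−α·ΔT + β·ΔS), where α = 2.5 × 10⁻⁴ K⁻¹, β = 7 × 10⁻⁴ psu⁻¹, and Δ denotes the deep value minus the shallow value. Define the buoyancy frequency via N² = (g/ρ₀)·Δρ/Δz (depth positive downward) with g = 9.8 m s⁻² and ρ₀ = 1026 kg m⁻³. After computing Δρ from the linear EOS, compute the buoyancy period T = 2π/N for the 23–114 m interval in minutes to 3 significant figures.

18.2 min

ΔT = +0.0 K, ΔS = +0.44 psu (deep − shallow).
Δρ/ρ₀ = −αΔT + βΔS = 0 + 3.08 × 10⁻⁴ = 3.08 × 10⁻⁴, so Δρ ≈ 0.3160 kg m⁻³.
N² = (g/ρ₀)·Δρ/Δz = g·(Δρ/ρ₀)/Δz = 9.8 × 3.08 × 10⁻⁴ / 91 = 3.3169 × 10⁻⁵ s⁻².
N = √(3.3169 × 10⁻⁵) = 5.7593 × 10⁻³ rad s⁻¹ → T = 2π/N = 1.0910 × 10³ s = 18.183 min ≈ 18.2 min.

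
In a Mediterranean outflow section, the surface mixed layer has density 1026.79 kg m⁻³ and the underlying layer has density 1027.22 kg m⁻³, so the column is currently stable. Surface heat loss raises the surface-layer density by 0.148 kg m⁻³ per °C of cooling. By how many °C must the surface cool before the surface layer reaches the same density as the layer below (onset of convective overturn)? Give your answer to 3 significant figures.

2.91 °C

Density deficit of the surface layer: 1027.22 − 1026.79 = 0.43 kg m⁻³.
Required change = 0.43 / 0.148 = 2.91 °C.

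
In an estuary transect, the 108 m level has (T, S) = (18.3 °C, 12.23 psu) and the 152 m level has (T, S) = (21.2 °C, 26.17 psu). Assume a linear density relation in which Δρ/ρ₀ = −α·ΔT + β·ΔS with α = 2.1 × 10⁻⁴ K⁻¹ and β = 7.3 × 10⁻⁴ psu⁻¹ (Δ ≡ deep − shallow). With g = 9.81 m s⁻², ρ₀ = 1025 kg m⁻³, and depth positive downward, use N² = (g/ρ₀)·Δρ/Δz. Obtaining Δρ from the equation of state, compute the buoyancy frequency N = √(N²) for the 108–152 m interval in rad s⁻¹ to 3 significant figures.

0.0462 rad s⁻¹

ΔT = +2.9 K, ΔS = +13.94 psu (deep − shallow).
Δρ/ρ₀ = −αΔT + βΔS = -6.09 × 10⁻⁴ + 0.0101762 = 9.5672 × 10⁻³, so Δρ ≈ 9.806 kg m⁻³.
N² = (g/ρ₀)·Δρ/Δz = g·(Δρ/ρ₀)/Δz = 9.81 × 9.5672 × 10⁻³ / 44 = 2.1331 × 10⁻³ s⁻².
N = √(2.1331 × 10⁻³) = 0.046185 rad s⁻¹ ≈ 0.0462 rad s⁻¹.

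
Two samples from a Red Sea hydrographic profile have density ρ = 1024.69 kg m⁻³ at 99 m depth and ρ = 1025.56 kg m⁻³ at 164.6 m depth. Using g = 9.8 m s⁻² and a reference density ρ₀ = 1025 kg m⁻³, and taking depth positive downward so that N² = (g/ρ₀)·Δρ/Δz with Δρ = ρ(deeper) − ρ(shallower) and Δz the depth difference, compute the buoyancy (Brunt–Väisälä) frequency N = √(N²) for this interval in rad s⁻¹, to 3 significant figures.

Δρ = 1025.56 − 1024.69 = 0.87 kg m⁻³ over Δz = 164.6 − 99 = 65.6 m.
N² = (9.8/1025) × (0.87/65.6) = 1.2680 × 10⁻⁴ s⁻².
N = √(1.2680 × 10⁻⁴) = 0.011261 rad s⁻¹ ≈ 0.0113 rad s⁻¹.

0.0113 rad s⁻¹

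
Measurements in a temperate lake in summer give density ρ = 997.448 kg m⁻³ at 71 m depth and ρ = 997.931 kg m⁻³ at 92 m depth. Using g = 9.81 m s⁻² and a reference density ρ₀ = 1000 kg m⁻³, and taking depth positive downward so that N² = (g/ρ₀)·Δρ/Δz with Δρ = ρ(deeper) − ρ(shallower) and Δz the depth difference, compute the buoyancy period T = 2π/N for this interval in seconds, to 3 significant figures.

Δρ = 997.931 − 997.448 = 0.483 kg m⁻³ over Δz = 92 − 71 = 21 m.
N² = (9.81/1000) × (0.483/21) = 2.2563 × 10⁻⁴ s⁻².
N = √(2.2563 × 10⁻⁴) = 0.015021 rad s⁻¹, so T = 2π/N = 418.29 s ≈ 418 s.

418 s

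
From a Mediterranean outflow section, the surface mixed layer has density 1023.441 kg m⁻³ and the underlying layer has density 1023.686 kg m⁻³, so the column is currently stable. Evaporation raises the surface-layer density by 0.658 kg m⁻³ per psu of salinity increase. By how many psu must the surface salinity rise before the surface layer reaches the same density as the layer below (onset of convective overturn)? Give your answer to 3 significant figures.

0.372 psu

Density deficit of the surface layer: 1023.686 − 1023.441 = 0.245 kg m⁻³.
Required change = 0.245 / 0.658 = 0.372 psu.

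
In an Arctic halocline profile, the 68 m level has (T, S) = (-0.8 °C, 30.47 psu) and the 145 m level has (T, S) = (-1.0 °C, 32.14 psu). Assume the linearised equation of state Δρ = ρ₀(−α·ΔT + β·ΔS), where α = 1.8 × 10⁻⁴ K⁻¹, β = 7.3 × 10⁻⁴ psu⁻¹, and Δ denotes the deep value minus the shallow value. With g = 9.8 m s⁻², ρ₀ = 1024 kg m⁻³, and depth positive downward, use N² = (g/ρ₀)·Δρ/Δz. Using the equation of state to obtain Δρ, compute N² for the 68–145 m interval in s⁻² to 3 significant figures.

1.60 × 10⁻⁴ s⁻²

ΔT = -0.2 K, ΔS = +1.67 psu (deep − shallow).
Δρ/ρ₀ = −αΔT + βΔS = 3.60 × 10⁻⁵ + 1.2191 × 10⁻³ = 1.2551 × 10⁻³, so Δρ ≈ 1.285 kg m⁻³.
N² = (g/ρ₀)·Δρ/Δz = g·(Δρ/ρ₀)/Δz = 9.8 × 1.2551 × 10⁻³ / 77 = 1.5974 × 10⁻⁴ s⁻² ≈ 1.60 × 10⁻⁴ s⁻².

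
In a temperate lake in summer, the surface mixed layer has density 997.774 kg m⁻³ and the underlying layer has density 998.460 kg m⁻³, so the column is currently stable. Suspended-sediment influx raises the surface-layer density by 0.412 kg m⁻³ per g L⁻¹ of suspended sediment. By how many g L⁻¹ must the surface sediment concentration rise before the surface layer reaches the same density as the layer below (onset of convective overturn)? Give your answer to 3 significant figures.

Density deficit of the surface layer: 998.460 − 997.774 = 0.686 kg m⁻³.
Required change = 0.686 / 0.412 = 1.67 g L⁻¹.

1.67 g L⁻¹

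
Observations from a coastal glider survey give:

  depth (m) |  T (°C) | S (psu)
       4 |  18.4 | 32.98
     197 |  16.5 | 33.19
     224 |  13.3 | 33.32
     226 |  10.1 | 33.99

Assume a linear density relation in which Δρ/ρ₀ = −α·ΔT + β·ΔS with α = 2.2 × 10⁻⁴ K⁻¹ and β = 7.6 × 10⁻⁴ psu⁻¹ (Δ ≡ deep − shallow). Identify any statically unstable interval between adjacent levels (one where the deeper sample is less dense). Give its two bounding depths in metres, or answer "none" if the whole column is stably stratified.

Evaluate Δρ/ρ₀ = −αΔT + βΔS across each adjacent pair:
  4–197 m: −αΔT+βΔS = −(2.2 × 10⁻⁴)(-1.9)+(7.6 × 10⁻⁴)(+0.21) = 5.8 × 10⁻⁴ → stable
  197–224 m: −αΔT+βΔS = −(2.2 × 10⁻⁴)(-3.2)+(7.6 × 10⁻⁴)(+0.13) = 8.0 × 10⁻⁴ → stable
  224–226 m: −αΔT+βΔS = −(2.2 × 10⁻⁴)(-3.2)+(7.6 × 10⁻⁴)(+0.67) = 1.2 × 10⁻³ → stable
Every interval has Δρ > 0: the column is stably stratified throughout.

none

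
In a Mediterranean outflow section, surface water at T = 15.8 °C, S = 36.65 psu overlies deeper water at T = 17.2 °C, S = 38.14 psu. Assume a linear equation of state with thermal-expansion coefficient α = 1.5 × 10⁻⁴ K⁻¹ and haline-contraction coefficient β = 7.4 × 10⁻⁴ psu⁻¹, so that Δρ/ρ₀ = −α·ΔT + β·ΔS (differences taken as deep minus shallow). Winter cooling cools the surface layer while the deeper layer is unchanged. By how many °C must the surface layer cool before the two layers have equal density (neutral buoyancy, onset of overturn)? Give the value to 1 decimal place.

Neutral buoyancy requires Δρ = 0, i.e. −α(T_deep − T_surf′) + β(S_deep − S_surf) = 0.
T_surf′ = T_deep − (β/α)·ΔS = 17.2 − (7.4 × 10⁻⁴/1.5 × 10⁻⁴)·(+1.49) = 9.849 °C.
Cooling required: 15.8 − (9.849) = 5.951 °C.

6.0 °C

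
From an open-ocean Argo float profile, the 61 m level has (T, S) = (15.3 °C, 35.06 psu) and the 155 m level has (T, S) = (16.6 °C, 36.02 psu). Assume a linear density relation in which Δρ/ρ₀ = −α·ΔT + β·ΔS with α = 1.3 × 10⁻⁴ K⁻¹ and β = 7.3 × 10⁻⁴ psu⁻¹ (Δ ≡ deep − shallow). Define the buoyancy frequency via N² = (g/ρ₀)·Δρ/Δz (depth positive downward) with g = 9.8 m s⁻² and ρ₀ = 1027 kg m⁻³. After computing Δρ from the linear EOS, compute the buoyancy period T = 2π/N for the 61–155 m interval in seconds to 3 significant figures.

ΔT = +1.3 K, ΔS = +0.96 psu (deep − shallow).
Δρ/ρ₀ = −αΔT + βΔS = -1.69 × 10⁻⁴ + 7.008 × 10⁻⁴ = 5.318 × 10⁻⁴, so Δρ ≈ 0.5462 kg m⁻³.
N² = (g/ρ₀)·Δρ/Δz = g·(Δρ/ρ₀)/Δz = 9.8 × 5.318 × 10⁻⁴ / 94 = 5.5443 × 10⁻⁵ s⁻².
N = √(5.5443 × 10⁻⁵) = 7.4460 × 10⁻³ rad s⁻¹ → T = 2π/N = 843.83 s ≈ 844 s.

844 s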